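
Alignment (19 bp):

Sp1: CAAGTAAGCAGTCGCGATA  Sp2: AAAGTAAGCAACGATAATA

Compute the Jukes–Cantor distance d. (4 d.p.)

0.5068

The sequences differ at 7 of 19 sites (1, 11, 12, 13, 14, 15, 16), so p = 7/19 ≈ 0.368421.
d = −(3/4) ln(1 − 4p/3) = −0.75 ln(1 − 0.491228) = −0.75 ln(0.508772)
  = −0.75 × (-0.675755) = 0.506816 substitutions/site.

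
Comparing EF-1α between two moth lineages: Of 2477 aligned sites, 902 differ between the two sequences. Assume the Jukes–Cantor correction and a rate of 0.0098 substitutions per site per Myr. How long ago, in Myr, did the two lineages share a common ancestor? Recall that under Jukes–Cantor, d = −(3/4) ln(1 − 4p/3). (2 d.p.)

25.43

p = 902/2477 ≈ 0.36415.
d = −(3/4) ln(1 − 4p/3) = −0.75 ln(1 − 0.485533) = −0.75 ln(0.514467)
  = −0.75 × (-0.664624) = 0.498468 substitutions/site.
Under a molecular clock d = 2μt, so t = d/(2μ) = 0.498468 / (2 × 0.0098) = 25.43 Myr.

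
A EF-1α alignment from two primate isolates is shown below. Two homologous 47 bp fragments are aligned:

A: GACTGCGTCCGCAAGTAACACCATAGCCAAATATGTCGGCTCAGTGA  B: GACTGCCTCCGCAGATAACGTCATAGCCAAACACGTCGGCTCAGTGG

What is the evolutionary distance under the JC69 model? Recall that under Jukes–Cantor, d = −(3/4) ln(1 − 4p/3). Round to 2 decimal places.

The sequences differ at 8 of 47 sites (7, 14, 15, 20, 21, 32, 34, 47), so p = 8/47 ≈ 0.170213.
d = −(3/4) ln(1 − 4p/3) = −0.75 ln(1 − 0.226951) = −0.75 ln(0.773049)
  = −0.75 × (-0.257413) = 0.193060 substitutions/site.

0.19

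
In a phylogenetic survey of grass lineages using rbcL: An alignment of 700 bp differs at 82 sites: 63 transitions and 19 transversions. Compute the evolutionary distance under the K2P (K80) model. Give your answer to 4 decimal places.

0.1300

P = 63/700 = 0.09 and Q = 19/700 ≈ 0.027143.
Under the Kimura two-parameter model, d = −½ ln(1 − 2P − Q) − ¼ ln(1 − 2Q).
1 − 2P − Q = 0.792857, giving −½ ln(0.792857) = 0.116056.
1 − 2Q = 0.945714, giving −¼ ln(0.945714) = 0.013954.
d = 0.116056 + 0.013954 = 0.130010.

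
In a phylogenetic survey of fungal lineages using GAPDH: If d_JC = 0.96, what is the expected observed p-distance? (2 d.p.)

0.54

p = (3/4)(1 − e^(−4d/3)) = 0.75 × (1 − e^(-1.28)) = 0.75 × (1 − 0.278037) = 0.541472.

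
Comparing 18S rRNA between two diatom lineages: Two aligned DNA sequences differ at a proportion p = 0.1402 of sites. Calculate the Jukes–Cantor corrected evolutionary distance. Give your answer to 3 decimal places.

0.155

d = −(3/4) ln(1 − 4p/3) = −0.75 ln(1 − 0.186933) = −0.75 ln(0.813067)
  = −0.75 × (-0.206942) = 0.155207 substitutions/site.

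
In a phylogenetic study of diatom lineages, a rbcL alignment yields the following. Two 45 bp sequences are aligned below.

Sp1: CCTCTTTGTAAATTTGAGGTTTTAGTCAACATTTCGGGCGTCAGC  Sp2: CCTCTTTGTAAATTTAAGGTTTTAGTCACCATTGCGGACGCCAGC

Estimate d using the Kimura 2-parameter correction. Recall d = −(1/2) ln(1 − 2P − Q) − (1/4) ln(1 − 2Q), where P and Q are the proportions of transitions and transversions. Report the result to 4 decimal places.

0.1211

Of 45 sites, 3 differences are transitions and 2 are transversions, so P = 3/45 ≈ 0.066667 and Q = 2/45 ≈ 0.044444.
Under the Kimura two-parameter model, d = −½ ln(1 − 2P − Q) − ¼ ln(1 − 2Q).
1 − 2P − Q = 0.822222, giving −½ ln(0.822222) = 0.097872.
1 − 2Q = 0.911112, giving −¼ ln(0.911112) = 0.023272.
d = 0.097872 + 0.023272 = 0.121144.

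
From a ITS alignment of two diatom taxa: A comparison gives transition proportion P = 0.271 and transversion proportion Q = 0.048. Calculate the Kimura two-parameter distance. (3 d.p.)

Under the Kimura two-parameter model, d = −½ ln(1 − 2P − Q) − ¼ ln(1 − 2Q).
1 − 2P − Q = 0.41, giving −½ ln(0.41) = 0.445799.
1 − 2Q = 0.904, giving −¼ ln(0.904) = 0.025231.
d = 0.445799 + 0.025231 = 0.471030.

0.471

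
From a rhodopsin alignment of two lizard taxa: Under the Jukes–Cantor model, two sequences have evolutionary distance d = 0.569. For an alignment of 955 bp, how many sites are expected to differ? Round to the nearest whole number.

Invert JC69: p = (3/4)(1 − e^(−4d/3)) = 0.75 × (1 − e^(-0.758667)) = 0.75 × (1 − 0.468290) = 0.398783.
Expected differing sites = pL ≈ 0.398783 × 955 = 380.837765 ≈ 381.

381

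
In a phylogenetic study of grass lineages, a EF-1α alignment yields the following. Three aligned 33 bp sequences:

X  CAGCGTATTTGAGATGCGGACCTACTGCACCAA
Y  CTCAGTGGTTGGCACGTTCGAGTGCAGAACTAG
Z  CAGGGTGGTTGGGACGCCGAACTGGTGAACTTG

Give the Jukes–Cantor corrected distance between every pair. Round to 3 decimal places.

d(X,Y) = 1.095, d(X,Z) = 0.559, d(Y,Z) = 0.497

X–Y: 19/33 sites differ → p ≈ 0.575758, d = −0.75 ln(1 − 0.767677) = 1.094720 ≈ 1.095.
X–Z: 13/33 sites differ → p ≈ 0.393939, d = −0.75 ln(1 − 0.525252) = 0.558728 ≈ 0.559.
Y–Z: 12/33 sites differ → p ≈ 0.363636, d = −0.75 ln(1 − 0.484848) = 0.497470 ≈ 0.497.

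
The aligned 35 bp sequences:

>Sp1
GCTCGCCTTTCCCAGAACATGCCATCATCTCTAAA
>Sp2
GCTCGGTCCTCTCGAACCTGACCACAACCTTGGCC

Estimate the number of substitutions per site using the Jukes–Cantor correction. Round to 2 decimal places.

The sequences differ at 19 of 35 sites, so p = 19/35 ≈ 0.542857.
d = −(3/4) ln(1 − 4p/3) = −0.75 ln(1 − 0.723809) = −0.75 ln(0.276191)
  = −0.75 × (-1.286663) = 0.964997 substitutions/site.

0.96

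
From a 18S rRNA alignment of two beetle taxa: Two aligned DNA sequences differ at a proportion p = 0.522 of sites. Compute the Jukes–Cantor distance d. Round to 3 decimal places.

0.893

d = −(3/4) ln(1 − 4p/3) = −0.75 ln(1 − 0.696) = −0.75 ln(0.304)
  = −0.75 × (-1.190728) = 0.893046 substitutions/site.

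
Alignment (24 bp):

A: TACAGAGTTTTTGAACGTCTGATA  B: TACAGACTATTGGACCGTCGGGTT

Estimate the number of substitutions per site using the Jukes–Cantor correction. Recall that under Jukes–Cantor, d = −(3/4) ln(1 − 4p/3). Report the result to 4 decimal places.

0.3694

The sequences differ at 7 of 24 sites (7, 9, 12, 15, 20, 22, 24), so p = 7/24 ≈ 0.291667.
d = −(3/4) ln(1 − 4p/3) = −0.75 ln(1 − 0.388889) = −0.75 ln(0.611111)
  = −0.75 × (-0.492477) = 0.369358 substitutions/site.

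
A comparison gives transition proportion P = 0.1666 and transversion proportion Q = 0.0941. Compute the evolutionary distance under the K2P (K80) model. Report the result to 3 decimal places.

0.331

Under the Kimura two-parameter model, d = −½ ln(1 − 2P − Q) − ¼ ln(1 − 2Q).
1 − 2P − Q = 0.5727, giving −½ ln(0.5727) = 0.278697.
1 − 2Q = 0.8118, giving −¼ ln(0.8118) = 0.052125.
d = 0.278697 + 0.052125 = 0.330822.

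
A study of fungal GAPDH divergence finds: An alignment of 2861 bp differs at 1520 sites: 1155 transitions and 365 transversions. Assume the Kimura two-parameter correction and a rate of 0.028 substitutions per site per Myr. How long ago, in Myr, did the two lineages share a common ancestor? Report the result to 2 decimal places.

P = 1155/2861 ≈ 0.403705 and Q = 365/2861 ≈ 0.127578.
Under the Kimura two-parameter model, d = −½ ln(1 − 2P − Q) − ¼ ln(1 − 2Q).
1 − 2P − Q = 0.065012, giving −½ ln(0.065012) = 1.366592.
1 − 2Q = 0.744844, giving −¼ ln(0.744844) = 0.073645.
d = 1.366592 + 0.073645 = 1.440237.
Under a molecular clock d = 2μt, so t = d/(2μ) = 1.440237 / (2 × 0.028) = 25.72 Myr.

25.72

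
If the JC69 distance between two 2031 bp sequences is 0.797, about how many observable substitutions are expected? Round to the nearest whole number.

997

Invert JC69: p = (3/4)(1 − e^(−4d/3)) = 0.75 × (1 − e^(-1.062667)) = 0.75 × (1 − 0.345533) = 0.490850.
Expected differing sites = pL ≈ 0.490850 × 2031 = 996.91635 ≈ 997.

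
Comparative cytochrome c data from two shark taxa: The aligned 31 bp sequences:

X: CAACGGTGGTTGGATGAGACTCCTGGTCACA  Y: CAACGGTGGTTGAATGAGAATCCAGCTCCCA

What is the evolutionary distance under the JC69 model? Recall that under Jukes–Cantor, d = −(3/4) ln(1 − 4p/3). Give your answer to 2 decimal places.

0.18

The sequences differ at 5 of 31 sites (13, 20, 24, 26, 29), so p = 5/31 ≈ 0.16129.
d = −(3/4) ln(1 − 4p/3) = −0.75 ln(1 − 0.215053) = −0.75 ln(0.784947)
  = −0.75 × (-0.242139) = 0.181604 substitutions/site.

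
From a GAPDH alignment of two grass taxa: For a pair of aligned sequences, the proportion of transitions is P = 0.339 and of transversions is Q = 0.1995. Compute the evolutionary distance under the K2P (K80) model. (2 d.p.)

1.18

Under the Kimura two-parameter model, d = −½ ln(1 − 2P − Q) − ¼ ln(1 − 2Q).
1 − 2P − Q = 0.1225, giving −½ ln(0.1225) = 1.049822.
1 − 2Q = 0.601, giving −¼ ln(0.601) = 0.127290.
d = 1.049822 + 0.127290 = 1.177112.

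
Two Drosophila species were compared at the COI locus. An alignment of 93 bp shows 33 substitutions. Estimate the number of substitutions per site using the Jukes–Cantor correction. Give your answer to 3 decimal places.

p = 33/93 ≈ 0.354839.
d = −(3/4) ln(1 − 4p/3) = −0.75 ln(1 − 0.473119) = −0.75 ln(0.526881)
  = −0.75 × (-0.640781) = 0.480586 substitutions/site.

0.481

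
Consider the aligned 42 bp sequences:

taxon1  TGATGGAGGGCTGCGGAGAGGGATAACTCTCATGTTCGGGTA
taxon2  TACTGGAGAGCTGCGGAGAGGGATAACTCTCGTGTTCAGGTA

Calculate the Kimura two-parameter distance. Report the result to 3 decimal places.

0.133

Of 42 sites, 4 differences are transitions and 1 are transversions, so P = 4/42 ≈ 0.095238 and Q = 1/42 ≈ 0.02381.
Under the Kimura two-parameter model, d = −½ ln(1 − 2P − Q) − ¼ ln(1 − 2Q).
1 − 2P − Q = 0.785714, giving −½ ln(0.785714) = 0.120581.
1 − 2Q = 0.95238, giving −¼ ln(0.95238) = 0.012198.
d = 0.120581 + 0.012198 = 0.132779.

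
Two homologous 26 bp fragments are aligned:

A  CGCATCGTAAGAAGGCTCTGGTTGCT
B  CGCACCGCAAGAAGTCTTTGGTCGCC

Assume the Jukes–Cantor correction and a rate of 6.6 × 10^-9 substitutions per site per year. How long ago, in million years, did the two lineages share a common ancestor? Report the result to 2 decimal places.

The sequences differ at 6 of 26 sites (5, 8, 15, 18, 23, 26), so p = 6/26 ≈ 0.230769.
d = −(3/4) ln(1 − 4p/3) = −0.75 ln(1 − 0.307692) = −0.75 ln(0.692308)
  = −0.75 × (-0.367724) = 0.275793 substitutions/site.
Under a molecular clock d = 2μt, so t = d/(2μ) = 0.275793 / (2 × 6.6 × 10^-9) = 20.89 million years.

20.89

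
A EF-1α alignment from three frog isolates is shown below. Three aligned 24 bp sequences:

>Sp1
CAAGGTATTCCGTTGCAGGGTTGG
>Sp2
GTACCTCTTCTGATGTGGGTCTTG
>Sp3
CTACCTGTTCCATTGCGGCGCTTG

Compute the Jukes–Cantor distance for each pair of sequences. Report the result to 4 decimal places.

d(Sp1,Sp2) = 0.8240, d(Sp1,Sp3) = 0.5199, d(Sp2,Sp3) = 0.4408

Sp1–Sp2: 12/24 sites differ → p = 0.5, d = −0.75 ln(1 − 0.666667) = 0.823960 ≈ 0.8240.
Sp1–Sp3: 9/24 sites differ → p = 0.375, d = −0.75 ln(1 − 0.5) = 0.519860 ≈ 0.5199.
Sp2–Sp3: 8/24 sites differ → p ≈ 0.333333, d = −0.75 ln(1 − 0.444444) = 0.440839 ≈ 0.4408.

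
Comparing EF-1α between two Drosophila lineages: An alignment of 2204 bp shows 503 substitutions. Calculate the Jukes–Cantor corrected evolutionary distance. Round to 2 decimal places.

0.27

p = 503/2204 ≈ 0.228221.
d = −(3/4) ln(1 − 4p/3) = −0.75 ln(1 − 0.304295) = −0.75 ln(0.695705)
  = −0.75 × (-0.362830) = 0.272123 substitutions/site.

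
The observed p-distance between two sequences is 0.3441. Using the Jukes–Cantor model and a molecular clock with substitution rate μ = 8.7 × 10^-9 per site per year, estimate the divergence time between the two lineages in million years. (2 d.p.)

26.46

d = −(3/4) ln(1 − 4p/3) = −0.75 ln(1 − 0.4588) = −0.75 ln(0.5412)
  = −0.75 × (-0.613966) = 0.460475 substitutions/site.
Under a molecular clock d = 2μt, so t = d/(2μ) = 0.460475 / (2 × 8.7 × 10^-9) = 26.46 million years.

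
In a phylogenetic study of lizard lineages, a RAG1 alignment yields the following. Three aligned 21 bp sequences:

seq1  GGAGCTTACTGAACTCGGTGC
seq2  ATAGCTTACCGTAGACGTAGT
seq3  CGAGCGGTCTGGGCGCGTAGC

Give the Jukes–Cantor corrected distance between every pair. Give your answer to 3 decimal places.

seq1–seq2: 9/21 sites differ → p ≈ 0.428571, d = −0.75 ln(1 − 0.571428) = 0.635472 ≈ 0.635.
seq1–seq3: 9/21 sites differ → p ≈ 0.428571, d = −0.75 ln(1 − 0.571428) = 0.635472 ≈ 0.635.
seq2–seq3: 11/21 sites differ → p ≈ 0.52381, d = −0.75 ln(1 − 0.698413) = 0.899023 ≈ 0.899.

d(seq1,seq2) = 0.635, d(seq1,seq3) = 0.635, d(seq2,seq3) = 0.899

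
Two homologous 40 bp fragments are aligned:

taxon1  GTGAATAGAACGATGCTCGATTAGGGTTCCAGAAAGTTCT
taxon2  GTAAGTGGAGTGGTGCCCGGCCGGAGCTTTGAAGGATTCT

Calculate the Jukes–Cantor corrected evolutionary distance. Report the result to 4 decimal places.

The sequences differ at 20 of 40 sites, so p = 20/40 = 0.5.
d = −(3/4) ln(1 − 4p/3) = −0.75 ln(1 − 0.666667) = −0.75 ln(0.333333)
  = −0.75 × (-1.098613) = 0.823960 substitutions/site.

0.8240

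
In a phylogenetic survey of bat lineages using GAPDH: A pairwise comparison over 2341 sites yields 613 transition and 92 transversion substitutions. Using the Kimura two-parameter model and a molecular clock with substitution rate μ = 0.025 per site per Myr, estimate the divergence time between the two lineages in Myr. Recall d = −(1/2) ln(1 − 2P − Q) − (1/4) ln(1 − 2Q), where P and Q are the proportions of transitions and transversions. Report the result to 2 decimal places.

P = 613/2341 ≈ 0.261854 and Q = 92/2341 ≈ 0.039299.
Under the Kimura two-parameter model, d = −½ ln(1 − 2P − Q) − ¼ ln(1 − 2Q).
1 − 2P − Q = 0.436993, giving −½ ln(0.436993) = 0.413919.
1 − 2Q = 0.921402, giving −¼ ln(0.921402) = 0.020465.
d = 0.413919 + 0.020465 = 0.434384.
Under a molecular clock d = 2μt, so t = d/(2μ) = 0.434384 / (2 × 0.025) = 8.69 Myr.

8.69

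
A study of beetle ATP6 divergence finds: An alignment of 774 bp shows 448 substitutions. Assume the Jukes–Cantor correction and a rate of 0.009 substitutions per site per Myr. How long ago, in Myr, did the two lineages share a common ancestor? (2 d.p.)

61.55

p = 448/774 ≈ 0.578811.
d = −(3/4) ln(1 − 4p/3) = −0.75 ln(1 − 0.771748) = −0.75 ln(0.228252)
  = −0.75 × (-1.477305) = 1.107979 substitutions/site.
Under a molecular clock d = 2μt, so t = d/(2μ) = 1.107979 / (2 × 0.009) = 61.55 Myr.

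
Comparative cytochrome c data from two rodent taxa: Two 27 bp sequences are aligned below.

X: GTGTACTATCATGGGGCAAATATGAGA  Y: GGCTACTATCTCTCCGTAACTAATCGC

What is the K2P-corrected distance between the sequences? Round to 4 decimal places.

0.8271

Of 27 sites, 2 differences are transitions and 11 are transversions, so P = 2/27 ≈ 0.074074 and Q = 11/27 ≈ 0.407407.
Under the Kimura two-parameter model, d = −½ ln(1 − 2P − Q) − ¼ ln(1 − 2Q).
1 − 2P − Q = 0.444445, giving −½ ln(0.444445) = 0.405464.
1 − 2Q = 0.185186, giving −¼ ln(0.185186) = 0.421599.
d = 0.405464 + 0.421599 = 0.827063.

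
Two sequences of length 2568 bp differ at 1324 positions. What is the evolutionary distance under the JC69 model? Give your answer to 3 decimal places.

p = 1324/2568 ≈ 0.515576.
d = −(3/4) ln(1 − 4p/3) = −0.75 ln(1 − 0.687435) = −0.75 ln(0.312565)
  = −0.75 × (-1.162943) = 0.872207 substitutions/site.

0.872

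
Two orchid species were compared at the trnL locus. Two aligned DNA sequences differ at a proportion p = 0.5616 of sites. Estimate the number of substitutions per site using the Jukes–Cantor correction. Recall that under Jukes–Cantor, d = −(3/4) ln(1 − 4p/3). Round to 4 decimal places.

1.0361

d = −(3/4) ln(1 − 4p/3) = −0.75 ln(1 − 0.7488) = −0.75 ln(0.2512)
  = −0.75 × (-1.381506) = 1.036130 substitutions/site.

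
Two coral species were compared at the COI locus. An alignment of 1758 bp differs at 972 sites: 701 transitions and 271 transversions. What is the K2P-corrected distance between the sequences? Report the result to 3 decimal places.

1.607

P = 701/1758 ≈ 0.398749 and Q = 271/1758 ≈ 0.154152.
Under the Kimura two-parameter model, d = −½ ln(1 − 2P − Q) − ¼ ln(1 − 2Q).
1 − 2P − Q = 0.04835, giving −½ ln(0.04835) = 1.514645.
1 − 2Q = 0.691696, giving −¼ ln(0.691696) = 0.092152.
d = 1.514645 + 0.092152 = 1.606797.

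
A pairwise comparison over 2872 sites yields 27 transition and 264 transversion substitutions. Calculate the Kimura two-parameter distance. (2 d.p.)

0.11

P = 27/2872 ≈ 0.009401 and Q = 264/2872 ≈ 0.091922.
Under the Kimura two-parameter model, d = −½ ln(1 − 2P − Q) − ¼ ln(1 − 2Q).
1 − 2P − Q = 0.889276, giving −½ ln(0.889276) = 0.058674.
1 − 2Q = 0.816156, giving −¼ ln(0.816156) = 0.050787.
d = 0.058674 + 0.050787 = 0.109461.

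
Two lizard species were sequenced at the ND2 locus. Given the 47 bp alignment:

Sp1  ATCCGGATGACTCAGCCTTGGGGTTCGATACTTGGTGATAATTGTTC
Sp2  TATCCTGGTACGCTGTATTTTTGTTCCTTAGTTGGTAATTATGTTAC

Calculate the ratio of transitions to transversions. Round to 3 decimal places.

0.211

Transitions are A↔G and C↔T; transversions are all other mismatches.
Transitions: 4. Transversions: 19.
R = 4/19 = 0.210526… ≈ 0.211 (to 3 d.p.).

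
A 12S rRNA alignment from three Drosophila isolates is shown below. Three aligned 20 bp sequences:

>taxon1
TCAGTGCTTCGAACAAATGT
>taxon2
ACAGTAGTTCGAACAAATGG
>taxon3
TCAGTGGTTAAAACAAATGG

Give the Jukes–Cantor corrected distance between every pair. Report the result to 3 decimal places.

taxon1–taxon2: 4/20 sites differ → p = 0.2, d = −0.75 ln(1 − 0.266667) = 0.232617 ≈ 0.233.
taxon1–taxon3: 4/20 sites differ → p = 0.2, d = −0.75 ln(1 − 0.266667) = 0.232617 ≈ 0.233.
taxon2–taxon3: 4/20 sites differ → p = 0.2, d = −0.75 ln(1 − 0.266667) = 0.232617 ≈ 0.233.

d(taxon1,taxon2) = 0.233, d(taxon1,taxon3) = 0.233, d(taxon2,taxon3) = 0.233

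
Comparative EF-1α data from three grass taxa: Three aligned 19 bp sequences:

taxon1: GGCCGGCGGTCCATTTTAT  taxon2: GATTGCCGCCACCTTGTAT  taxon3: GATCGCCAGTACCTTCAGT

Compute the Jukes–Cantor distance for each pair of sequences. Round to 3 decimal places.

d(taxon1,taxon2) = 0.749, d(taxon1,taxon3) = 0.749, d(taxon2,taxon3) = 0.507

taxon1–taxon2: 9/19 sites differ → p ≈ 0.473684, d = −0.75 ln(1 − 0.631579) = 0.748897 ≈ 0.749.
taxon1–taxon3: 9/19 sites differ → p ≈ 0.473684, d = −0.75 ln(1 − 0.631579) = 0.748897 ≈ 0.749.
taxon2–taxon3: 7/19 sites differ → p ≈ 0.368421, d = −0.75 ln(1 − 0.491228) = 0.506816 ≈ 0.507.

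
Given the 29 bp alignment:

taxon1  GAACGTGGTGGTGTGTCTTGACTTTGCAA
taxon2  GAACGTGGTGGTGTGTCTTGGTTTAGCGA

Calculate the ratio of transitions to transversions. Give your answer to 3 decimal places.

3.000

Transitions are A↔G and C↔T; transversions are all other mismatches.
Transitions: 3. Transversions: 1.
R = 3/1 = 3.000.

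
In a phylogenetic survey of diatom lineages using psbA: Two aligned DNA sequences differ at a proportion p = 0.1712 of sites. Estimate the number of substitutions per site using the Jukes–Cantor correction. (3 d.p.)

0.194

d = −(3/4) ln(1 − 4p/3) = −0.75 ln(1 − 0.228267) = −0.75 ln(0.771733)
  = −0.75 × (-0.259117) = 0.194338 substitutions/site.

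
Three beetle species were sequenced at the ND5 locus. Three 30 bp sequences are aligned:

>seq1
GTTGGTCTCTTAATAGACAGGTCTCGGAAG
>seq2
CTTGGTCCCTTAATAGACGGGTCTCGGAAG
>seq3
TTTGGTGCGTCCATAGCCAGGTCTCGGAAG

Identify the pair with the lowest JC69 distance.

seq1 and seq2

seq1–seq2: 3/30 differ, p = 0.100, d = 0.107.
seq1–seq3: 7/30 differ, p = 0.233, d = 0.280.
seq2–seq3: 7/30 differ, p = 0.233, d = 0.280.
The smallest distance is between seq1 and seq2.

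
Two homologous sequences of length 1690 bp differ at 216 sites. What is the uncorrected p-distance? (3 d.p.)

0.128

p = 216/1690 = 0.127810… ≈ 0.128 (to 3 d.p.).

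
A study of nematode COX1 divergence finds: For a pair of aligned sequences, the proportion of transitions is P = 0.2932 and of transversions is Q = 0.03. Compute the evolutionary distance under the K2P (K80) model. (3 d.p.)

Under the Kimura two-parameter model, d = −½ ln(1 − 2P − Q) − ¼ ln(1 − 2Q).
1 − 2P − Q = 0.3836, giving −½ ln(0.3836) = 0.479077.
1 − 2Q = 0.94, giving −¼ ln(0.94) = 0.015469.
d = 0.479077 + 0.015469 = 0.494546.

0.495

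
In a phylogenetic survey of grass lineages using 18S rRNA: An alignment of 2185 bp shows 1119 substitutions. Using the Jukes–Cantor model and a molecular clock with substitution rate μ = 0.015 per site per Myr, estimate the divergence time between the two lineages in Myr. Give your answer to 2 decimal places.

28.71

p = 1119/2185 ≈ 0.512128.
d = −(3/4) ln(1 − 4p/3) = −0.75 ln(1 − 0.682837) = −0.75 ln(0.317163)
  = −0.75 × (-1.148339) = 0.861254 substitutions/site.
Under a molecular clock d = 2μt, so t = d/(2μ) = 0.861254 / (2 × 0.015) = 28.71 Myr.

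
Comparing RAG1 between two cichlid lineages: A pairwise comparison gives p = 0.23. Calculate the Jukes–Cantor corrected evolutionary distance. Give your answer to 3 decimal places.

d = −(3/4) ln(1 − 4p/3) = −0.75 ln(1 − 0.306667) = −0.75 ln(0.693333)
  = −0.75 × (-0.366245) = 0.274684 substitutions/site.

0.275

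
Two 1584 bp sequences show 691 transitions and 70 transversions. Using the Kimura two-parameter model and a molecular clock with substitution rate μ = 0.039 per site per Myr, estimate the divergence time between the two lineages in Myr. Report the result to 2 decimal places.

16.23

P = 691/1584 ≈ 0.436237 and Q = 70/1584 ≈ 0.044192.
Under the Kimura two-parameter model, d = −½ ln(1 − 2P − Q) − ¼ ln(1 − 2Q).
1 − 2P − Q = 0.083334, giving −½ ln(0.083334) = 1.242449.
1 − 2Q = 0.911616, giving −¼ ln(0.911616) = 0.023134.
d = 1.242449 + 0.023134 = 1.265583.
Under a molecular clock d = 2μt, so t = d/(2μ) = 1.265583 / (2 × 0.039) = 16.23 Myr.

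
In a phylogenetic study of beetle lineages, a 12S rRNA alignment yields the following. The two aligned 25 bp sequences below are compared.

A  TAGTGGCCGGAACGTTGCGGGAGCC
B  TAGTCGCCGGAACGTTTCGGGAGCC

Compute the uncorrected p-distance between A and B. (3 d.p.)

0.080

The sequences differ at 2 of 25 positions (sites 5, 17).
p = 2/25 = 0.080.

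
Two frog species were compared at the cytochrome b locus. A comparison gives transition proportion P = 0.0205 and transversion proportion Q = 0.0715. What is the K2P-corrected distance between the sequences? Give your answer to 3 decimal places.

Under the Kimura two-parameter model, d = −½ ln(1 − 2P − Q) − ¼ ln(1 − 2Q).
1 − 2P − Q = 0.8875, giving −½ ln(0.8875) = 0.059673.
1 − 2Q = 0.857, giving −¼ ln(0.857) = 0.038579.
d = 0.059673 + 0.038579 = 0.098252.

0.098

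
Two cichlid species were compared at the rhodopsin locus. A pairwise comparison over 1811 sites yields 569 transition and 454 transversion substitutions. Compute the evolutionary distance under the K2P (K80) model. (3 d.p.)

1.230

P = 569/1811 ≈ 0.314191 and Q = 454/1811 ≈ 0.25069.
Under the Kimura two-parameter model, d = −½ ln(1 − 2P − Q) − ¼ ln(1 − 2Q).
1 − 2P − Q = 0.120928, giving −½ ln(0.120928) = 1.056280.
1 − 2Q = 0.49862, giving −¼ ln(0.49862) = 0.173978.
d = 1.056280 + 0.173978 = 1.230258.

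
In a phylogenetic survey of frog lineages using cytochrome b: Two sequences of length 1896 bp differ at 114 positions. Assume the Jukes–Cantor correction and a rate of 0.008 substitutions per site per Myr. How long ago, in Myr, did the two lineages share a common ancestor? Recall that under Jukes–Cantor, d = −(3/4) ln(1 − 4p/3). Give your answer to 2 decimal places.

p = 114/1896 ≈ 0.060127.
d = −(3/4) ln(1 − 4p/3) = −0.75 ln(1 − 0.080169) = −0.75 ln(0.919831)
  = −0.75 × (-0.083565) = 0.062674 substitutions/site.
Under a molecular clock d = 2μt, so t = d/(2μ) = 0.062674 / (2 × 0.008) = 3.92 Myr.

3.92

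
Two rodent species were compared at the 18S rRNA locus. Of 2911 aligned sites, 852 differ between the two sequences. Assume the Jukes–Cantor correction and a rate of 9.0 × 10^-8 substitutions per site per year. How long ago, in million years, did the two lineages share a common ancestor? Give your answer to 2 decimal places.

p = 852/2911 ≈ 0.292683.
d = −(3/4) ln(1 − 4p/3) = −0.75 ln(1 − 0.390244) = −0.75 ln(0.609756)
  = −0.75 × (-0.494696) = 0.371022 substitutions/site.
Under a molecular clock d = 2μt, so t = d/(2μ) = 0.371022 / (2 × 9.0 × 10^-8) = 2.06 million years.

2.06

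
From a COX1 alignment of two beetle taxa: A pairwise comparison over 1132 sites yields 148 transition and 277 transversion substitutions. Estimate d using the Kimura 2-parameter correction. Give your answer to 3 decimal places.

0.521

P = 148/1132 ≈ 0.130742 and Q = 277/1132 ≈ 0.2447.
Under the Kimura two-parameter model, d = −½ ln(1 − 2P − Q) − ¼ ln(1 − 2Q).
1 − 2P − Q = 0.493816, giving −½ ln(0.493816) = 0.352796.
1 − 2Q = 0.5106, giving −¼ ln(0.5106) = 0.168042.
d = 0.352796 + 0.168042 = 0.520838.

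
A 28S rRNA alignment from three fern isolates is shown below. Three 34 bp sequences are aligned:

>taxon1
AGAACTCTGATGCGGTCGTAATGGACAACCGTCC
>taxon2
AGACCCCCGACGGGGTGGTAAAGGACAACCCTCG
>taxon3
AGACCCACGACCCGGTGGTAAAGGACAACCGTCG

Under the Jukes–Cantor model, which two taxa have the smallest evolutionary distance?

taxon2 and taxon3

taxon1–taxon2: 9/34 differ, p = 0.265, d = 0.326.
taxon1–taxon3: 9/34 differ, p = 0.265, d = 0.326.
taxon2–taxon3: 4/34 differ, p = 0.118, d = 0.128.
The smallest distance is between taxon2 and taxon3.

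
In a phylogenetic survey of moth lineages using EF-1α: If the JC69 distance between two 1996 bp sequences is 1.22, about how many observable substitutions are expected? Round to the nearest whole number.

1203

Invert JC69: p = (3/4)(1 − e^(−4d/3)) = 0.75 × (1 − e^(-1.626667)) = 0.75 × (1 − 0.196584) = 0.602562.
Expected differing sites = pL ≈ 0.602562 × 1996 = 1202.713752 ≈ 1203.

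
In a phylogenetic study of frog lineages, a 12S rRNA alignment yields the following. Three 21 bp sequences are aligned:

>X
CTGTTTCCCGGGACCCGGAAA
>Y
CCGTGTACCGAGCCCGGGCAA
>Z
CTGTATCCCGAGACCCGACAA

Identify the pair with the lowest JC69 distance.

X and Z

X–Y: 7/21 differ, p = 0.333, d = 0.441.
X–Z: 4/21 differ, p = 0.190, d = 0.220.
Y–Z: 6/21 differ, p = 0.286, d = 0.360.
The smallest distance is between X and Z.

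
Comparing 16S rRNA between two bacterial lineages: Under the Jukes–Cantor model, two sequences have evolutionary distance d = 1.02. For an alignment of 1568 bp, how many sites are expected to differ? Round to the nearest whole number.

874

Invert JC69: p = (3/4)(1 − e^(−4d/3)) = 0.75 × (1 − e^(-1.36)) = 0.75 × (1 − 0.256661) = 0.557504.
Expected differing sites = pL ≈ 0.557504 × 1568 = 874.166272 ≈ 874.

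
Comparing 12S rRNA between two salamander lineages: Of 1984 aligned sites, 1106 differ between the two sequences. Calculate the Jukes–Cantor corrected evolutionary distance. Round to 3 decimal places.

1.020

p = 1106/1984 ≈ 0.55746.
d = −(3/4) ln(1 − 4p/3) = −0.75 ln(1 − 0.74328) = −0.75 ln(0.25672)
  = −0.75 × (-1.359769) = 1.019827 substitutions/site.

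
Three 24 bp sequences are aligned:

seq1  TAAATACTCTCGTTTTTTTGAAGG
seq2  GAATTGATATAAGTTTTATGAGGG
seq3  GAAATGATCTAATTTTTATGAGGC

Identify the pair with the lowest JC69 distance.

seq2 and seq3

seq1–seq2: 10/24 differ, p = 0.417, d = 0.608.
seq1–seq3: 8/24 differ, p = 0.333, d = 0.441.
seq2–seq3: 4/24 differ, p = 0.167, d = 0.188.
The smallest distance is between seq2 and seq3.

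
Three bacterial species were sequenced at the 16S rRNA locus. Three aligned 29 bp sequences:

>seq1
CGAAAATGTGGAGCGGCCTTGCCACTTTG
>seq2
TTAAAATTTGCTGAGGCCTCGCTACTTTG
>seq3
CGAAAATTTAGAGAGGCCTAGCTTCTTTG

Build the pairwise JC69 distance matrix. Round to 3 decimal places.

d(seq1,seq2) = 0.344, d(seq1,seq3) = 0.242, d(seq2,seq3) = 0.291

seq1–seq2: 8/29 sites differ → p ≈ 0.275862, d = −0.75 ln(1 − 0.367816) = 0.343931 ≈ 0.344.
seq1–seq3: 6/29 sites differ → p ≈ 0.206897, d = −0.75 ln(1 − 0.275863) = 0.242081 ≈ 0.242.
seq2–seq3: 7/29 sites differ → p ≈ 0.241379, d = −0.75 ln(1 − 0.321839) = 0.291278 ≈ 0.291.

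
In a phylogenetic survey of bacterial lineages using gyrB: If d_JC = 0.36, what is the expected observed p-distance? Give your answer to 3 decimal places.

p = (3/4)(1 − e^(−4d/3)) = 0.75 × (1 − e^(-0.48)) = 0.75 × (1 − 0.618783) = 0.285913.

0.286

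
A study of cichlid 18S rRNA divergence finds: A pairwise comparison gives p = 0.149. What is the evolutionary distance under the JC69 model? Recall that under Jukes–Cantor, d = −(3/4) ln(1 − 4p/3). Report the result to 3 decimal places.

d = −(3/4) ln(1 − 4p/3) = −0.75 ln(1 − 0.198667) = −0.75 ln(0.801333)
  = −0.75 × (-0.221479) = 0.166109 substitutions/site.

0.166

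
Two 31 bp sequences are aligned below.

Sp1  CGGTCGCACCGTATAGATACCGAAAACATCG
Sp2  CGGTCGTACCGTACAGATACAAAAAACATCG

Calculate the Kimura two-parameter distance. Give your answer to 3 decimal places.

0.145

Of 31 sites, 3 differences are transitions and 1 are transversions, so P = 3/31 ≈ 0.096774 and Q = 1/31 ≈ 0.032258.
Under the Kimura two-parameter model, d = −½ ln(1 − 2P − Q) − ¼ ln(1 − 2Q).
1 − 2P − Q = 0.774194, giving −½ ln(0.774194) = 0.127966.
1 − 2Q = 0.935484, giving −¼ ln(0.935484) = 0.016673.
d = 0.127966 + 0.016673 = 0.144639.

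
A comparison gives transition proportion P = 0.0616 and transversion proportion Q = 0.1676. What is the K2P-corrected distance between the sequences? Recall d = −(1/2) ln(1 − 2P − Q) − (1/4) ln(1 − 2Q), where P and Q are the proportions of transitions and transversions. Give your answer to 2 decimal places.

Under the Kimura two-parameter model, d = −½ ln(1 − 2P − Q) − ¼ ln(1 − 2Q).
1 − 2P − Q = 0.7092, giving −½ ln(0.7092) = 0.171809.
1 − 2Q = 0.6648, giving −¼ ln(0.6648) = 0.102067.
d = 0.171809 + 0.102067 = 0.273876.

0.27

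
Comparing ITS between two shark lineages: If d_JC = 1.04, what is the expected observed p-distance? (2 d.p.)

0.56

p = (3/4)(1 − e^(−4d/3)) = 0.75 × (1 − e^(-1.386667)) = 0.75 × (1 − 0.249907) = 0.562570.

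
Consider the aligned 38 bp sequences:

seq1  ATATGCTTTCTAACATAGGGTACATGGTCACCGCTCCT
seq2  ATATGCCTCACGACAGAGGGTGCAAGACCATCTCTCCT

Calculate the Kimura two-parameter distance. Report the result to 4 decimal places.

Of 38 sites, 8 differences are transitions and 4 are transversions, so P = 8/38 ≈ 0.210526 and Q = 4/38 ≈ 0.105263.
Under the Kimura two-parameter model, d = −½ ln(1 − 2P − Q) − ¼ ln(1 − 2Q).
1 − 2P − Q = 0.473685, giving −½ ln(0.473685) = 0.373606.
1 − 2Q = 0.789474, giving −¼ ln(0.789474) = 0.059097.
d = 0.373606 + 0.059097 = 0.432703.

0.4327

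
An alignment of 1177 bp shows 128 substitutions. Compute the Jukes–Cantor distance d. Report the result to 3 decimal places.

p = 128/1177 ≈ 0.108751.
d = −(3/4) ln(1 − 4p/3) = −0.75 ln(1 − 0.145001) = −0.75 ln(0.854999)
  = −0.75 × (-0.156655) = 0.117491 substitutions/site.

0.117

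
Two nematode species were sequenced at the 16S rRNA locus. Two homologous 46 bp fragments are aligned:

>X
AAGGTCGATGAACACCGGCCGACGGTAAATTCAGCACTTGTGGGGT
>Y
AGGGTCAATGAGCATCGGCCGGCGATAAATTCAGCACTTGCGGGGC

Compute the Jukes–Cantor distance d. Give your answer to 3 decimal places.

0.198

The sequences differ at 8 of 46 sites (2, 7, 12, 15, 22, 25, 41, 46), so p = 8/46 ≈ 0.173913.
d = −(3/4) ln(1 − 4p/3) = −0.75 ln(1 − 0.231884) = −0.75 ln(0.768116)
  = −0.75 × (-0.263815) = 0.197861 substitutions/site.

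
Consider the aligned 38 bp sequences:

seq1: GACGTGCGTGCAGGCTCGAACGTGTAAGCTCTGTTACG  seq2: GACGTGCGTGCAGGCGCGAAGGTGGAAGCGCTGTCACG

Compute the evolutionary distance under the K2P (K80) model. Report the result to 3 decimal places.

Of 38 sites, 1 differences are transitions and 4 are transversions, so P = 1/38 ≈ 0.026316 and Q = 4/38 ≈ 0.105263.
Under the Kimura two-parameter model, d = −½ ln(1 − 2P − Q) − ¼ ln(1 − 2Q).
1 − 2P − Q = 0.842105, giving −½ ln(0.842105) = 0.085925.
1 − 2Q = 0.789474, giving −¼ ln(0.789474) = 0.059097.
d = 0.085925 + 0.059097 = 0.145022.

0.145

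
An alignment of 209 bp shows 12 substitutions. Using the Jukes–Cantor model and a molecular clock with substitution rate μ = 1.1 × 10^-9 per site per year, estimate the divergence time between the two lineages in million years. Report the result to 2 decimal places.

p = 12/209 ≈ 0.057416.
d = −(3/4) ln(1 − 4p/3) = −0.75 ln(1 − 0.076555) = −0.75 ln(0.923445)
  = −0.75 × (-0.079644) = 0.059733 substitutions/site.
Under a molecular clock d = 2μt, so t = d/(2μ) = 0.059733 / (2 × 1.1 × 10^-9) = 27.15 million years.

27.15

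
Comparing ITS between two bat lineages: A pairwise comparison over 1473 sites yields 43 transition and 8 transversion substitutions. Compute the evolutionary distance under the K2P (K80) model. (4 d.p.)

0.0357

P = 43/1473 ≈ 0.029192 and Q = 8/1473 ≈ 0.005431.
Under the Kimura two-parameter model, d = −½ ln(1 − 2P − Q) − ¼ ln(1 − 2Q).
1 − 2P − Q = 0.936185, giving −½ ln(0.936185) = 0.032971.
1 − 2Q = 0.989138, giving −¼ ln(0.989138) = 0.002730.
d = 0.032971 + 0.002730 = 0.035701.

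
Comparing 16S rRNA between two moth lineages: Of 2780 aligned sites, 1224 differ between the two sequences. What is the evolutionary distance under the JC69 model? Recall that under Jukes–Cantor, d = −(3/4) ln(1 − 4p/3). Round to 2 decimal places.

0.66

p = 1224/2780 ≈ 0.440288.
d = −(3/4) ln(1 − 4p/3) = −0.75 ln(1 − 0.587051) = −0.75 ln(0.412949)
  = −0.75 × (-0.884431) = 0.663323 substitutions/site.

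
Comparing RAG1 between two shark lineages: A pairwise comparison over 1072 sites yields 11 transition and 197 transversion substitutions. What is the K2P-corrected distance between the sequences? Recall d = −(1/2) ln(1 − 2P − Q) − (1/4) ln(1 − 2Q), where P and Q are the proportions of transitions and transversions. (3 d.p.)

0.229

P = 11/1072 ≈ 0.010261 and Q = 197/1072 ≈ 0.183769.
Under the Kimura two-parameter model, d = −½ ln(1 − 2P − Q) − ¼ ln(1 − 2Q).
1 − 2P − Q = 0.795709, giving −½ ln(0.795709) = 0.114261.
1 − 2Q = 0.632462, giving −¼ ln(0.632462) = 0.114534.
d = 0.114261 + 0.114534 = 0.228795.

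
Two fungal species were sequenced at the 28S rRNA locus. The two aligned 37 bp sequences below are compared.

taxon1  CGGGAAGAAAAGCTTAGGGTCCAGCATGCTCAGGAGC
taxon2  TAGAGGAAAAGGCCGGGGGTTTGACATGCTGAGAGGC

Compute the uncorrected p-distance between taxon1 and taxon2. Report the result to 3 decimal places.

0.459

The sequences differ at 17 of 37 positions.
p = 17/37 = 0.459459… ≈ 0.459 (to 3 d.p.).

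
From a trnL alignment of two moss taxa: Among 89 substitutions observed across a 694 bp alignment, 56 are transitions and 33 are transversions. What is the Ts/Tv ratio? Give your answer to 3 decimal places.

R = 56/33 = 1.696969… ≈ 1.697 (to 3 d.p.).

1.697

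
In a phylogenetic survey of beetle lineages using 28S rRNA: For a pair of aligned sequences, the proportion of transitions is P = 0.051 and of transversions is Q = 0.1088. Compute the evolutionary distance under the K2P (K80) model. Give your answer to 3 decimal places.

Under the Kimura two-parameter model, d = −½ ln(1 − 2P − Q) − ¼ ln(1 − 2Q).
1 − 2P − Q = 0.7892, giving −½ ln(0.7892) = 0.118368.
1 − 2Q = 0.7824, giving −¼ ln(0.7824) = 0.061347.
d = 0.118368 + 0.061347 = 0.179715.

0.180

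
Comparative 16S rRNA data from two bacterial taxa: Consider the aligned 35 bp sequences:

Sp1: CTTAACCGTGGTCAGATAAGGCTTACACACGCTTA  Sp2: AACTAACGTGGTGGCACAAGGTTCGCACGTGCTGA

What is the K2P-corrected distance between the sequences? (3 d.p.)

Of 35 sites, 8 differences are transitions and 7 are transversions, so P = 8/35 ≈ 0.228571 and Q = 7/35 = 0.2.
Under the Kimura two-parameter model, d = −½ ln(1 − 2P − Q) − ¼ ln(1 − 2Q).
1 − 2P − Q = 0.342858, giving −½ ln(0.342858) = 0.535219.
1 − 2Q = 0.6, giving −¼ ln(0.6) = 0.127706.
d = 0.535219 + 0.127706 = 0.662925.

0.663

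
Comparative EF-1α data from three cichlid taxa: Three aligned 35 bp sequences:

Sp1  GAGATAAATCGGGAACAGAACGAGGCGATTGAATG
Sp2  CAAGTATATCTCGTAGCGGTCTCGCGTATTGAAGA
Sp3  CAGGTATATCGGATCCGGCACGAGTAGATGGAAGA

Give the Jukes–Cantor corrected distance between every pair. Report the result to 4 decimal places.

d(Sp1,Sp2) = 0.8681, d(Sp1,Sp3) = 0.5128, d(Sp2,Sp3) = 0.6355

Sp1–Sp2: 18/35 sites differ → p ≈ 0.514286, d = −0.75 ln(1 − 0.685715) = 0.868091 ≈ 0.8681.
Sp1–Sp3: 13/35 sites differ → p ≈ 0.371429, d = −0.75 ln(1 − 0.495239) = 0.512753 ≈ 0.5128.
Sp2–Sp3: 15/35 sites differ → p ≈ 0.428571, d = −0.75 ln(1 − 0.571428) = 0.635472 ≈ 0.6355.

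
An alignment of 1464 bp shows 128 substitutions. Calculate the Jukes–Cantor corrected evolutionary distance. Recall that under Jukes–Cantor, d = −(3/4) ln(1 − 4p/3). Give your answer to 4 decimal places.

p = 128/1464 ≈ 0.087432.
d = −(3/4) ln(1 − 4p/3) = −0.75 ln(1 − 0.116576) = −0.75 ln(0.883424)
  = −0.75 × (-0.123950) = 0.092963 substitutions/site.

0.0930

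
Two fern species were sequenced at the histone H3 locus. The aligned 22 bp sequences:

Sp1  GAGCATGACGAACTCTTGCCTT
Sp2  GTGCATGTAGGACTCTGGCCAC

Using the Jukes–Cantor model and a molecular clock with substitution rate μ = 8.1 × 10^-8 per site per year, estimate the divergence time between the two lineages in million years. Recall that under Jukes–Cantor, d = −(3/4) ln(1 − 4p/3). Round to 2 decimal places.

2.56

The sequences differ at 7 of 22 sites (2, 8, 9, 11, 17, 21, 22), so p = 7/22 ≈ 0.318182.
d = −(3/4) ln(1 − 4p/3) = −0.75 ln(1 − 0.424243) = −0.75 ln(0.575757)
  = −0.75 × (-0.552070) = 0.414053 substitutions/site.
Under a molecular clock d = 2μt, so t = d/(2μ) = 0.414053 / (2 × 8.1 × 10^-8) = 2.56 million years.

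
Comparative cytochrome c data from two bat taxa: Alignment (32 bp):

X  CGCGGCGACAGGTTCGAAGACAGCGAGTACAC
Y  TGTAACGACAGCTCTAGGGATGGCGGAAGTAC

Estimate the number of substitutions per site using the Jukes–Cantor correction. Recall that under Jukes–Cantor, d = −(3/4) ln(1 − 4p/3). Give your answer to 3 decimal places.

0.924

The sequences differ at 17 of 32 sites, so p = 17/32 = 0.53125.
d = −(3/4) ln(1 − 4p/3) = −0.75 ln(1 − 0.708333) = −0.75 ln(0.291667)
  = −0.75 × (-1.232143) = 0.924107 substitutions/site.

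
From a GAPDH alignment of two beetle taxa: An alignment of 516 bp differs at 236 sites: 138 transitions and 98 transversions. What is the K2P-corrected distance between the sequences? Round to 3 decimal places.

0.765

P = 138/516 ≈ 0.267442 and Q = 98/516 ≈ 0.189922.
Under the Kimura two-parameter model, d = −½ ln(1 − 2P − Q) − ¼ ln(1 − 2Q).
1 − 2P − Q = 0.275194, giving −½ ln(0.275194) = 0.645139.
1 − 2Q = 0.620156, giving −¼ ln(0.620156) = 0.119446.
d = 0.645139 + 0.119446 = 0.764585.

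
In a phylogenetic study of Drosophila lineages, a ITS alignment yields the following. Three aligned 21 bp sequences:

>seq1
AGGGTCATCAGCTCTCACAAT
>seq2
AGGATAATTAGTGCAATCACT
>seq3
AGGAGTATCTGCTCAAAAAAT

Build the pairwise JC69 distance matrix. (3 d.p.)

d(seq1,seq2) = 0.635, d(seq1,seq3) = 0.441, d(seq2,seq3) = 0.635

seq1–seq2: 9/21 sites differ → p ≈ 0.428571, d = −0.75 ln(1 − 0.571428) = 0.635472 ≈ 0.635.
seq1–seq3: 7/21 sites differ → p ≈ 0.333333, d = −0.75 ln(1 − 0.444444) = 0.440839 ≈ 0.441.
seq2–seq3: 9/21 sites differ → p ≈ 0.428571, d = −0.75 ln(1 − 0.571428) = 0.635472 ≈ 0.635.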